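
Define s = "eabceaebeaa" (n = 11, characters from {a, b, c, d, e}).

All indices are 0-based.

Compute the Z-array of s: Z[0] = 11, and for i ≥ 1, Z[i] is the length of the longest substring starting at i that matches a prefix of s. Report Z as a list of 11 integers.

[11, 0, 0, 0, 2, 0, 1, 0, 2, 0, 0]

Z[0]=11
i=1: i≥r, start 0; Z[1]=0
i=2: i≥r, start 0; Z[2]=0
i=3: i≥r, start 0; Z[3]=0
i=4: i≥r, start 0; Z[4]=2 grow→box=[4,6)
i=5: min(r-i=1, Z[1]=0)=0; Z[5]=0
i=6: i≥r, start 0; Z[6]=1 grow→box=[6,7)
i=7: i≥r, start 0; Z[7]=0
i=8: i≥r, start 0; Z[8]=2 grow→box=[8,10)
i=9: min(r-i=1, Z[1]=0)=0; Z[9]=0
i=10: i≥r, start 0; Z[10]=0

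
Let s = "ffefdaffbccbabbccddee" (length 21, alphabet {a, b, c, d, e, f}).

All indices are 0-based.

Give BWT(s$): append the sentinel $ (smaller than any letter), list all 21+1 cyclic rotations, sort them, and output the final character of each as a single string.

ebdcafbcbbcfcdedffefa$

rank  rotation                last
    0  $ffefdaffbccbabbccddee  e
    1  abbccddee$ffefdaffbccb  b
    2  affbccbabbccddee$ffefd  d
    3  babbccddee$ffefdaffbcc  c
    4  bbccddee$ffefdaffbccba  a
    5  bccbabbccddee$ffefdaff  f
    6  bccddee$ffefdaffbccbab  b
    7  cbabbccddee$ffefdaffbc  c
    8  ccbabbccddee$ffefdaffb  b
    9  ccddee$ffefdaffbccbabb  b
   10  cddee$ffefdaffbccbabbc  c
   11  daffbccbabbccddee$ffef  f
   12  ddee$ffefdaffbccbabbcc  c
   13  dee$ffefdaffbccbabbccd  d
   14  e$ffefdaffbccbabbccdde  e
   15  ee$ffefdaffbccbabbccdd  d
   16  efdaffbccbabbccddee$ff  f
   17  fbccbabbccddee$ffefdaf  f
   18  fdaffbccbabbccddee$ffe  e
   19  fefdaffbccbabbccddee$f  f
   20  ffbccbabbccddee$ffefda  a
   21  ffefdaffbccbabbccddee$  $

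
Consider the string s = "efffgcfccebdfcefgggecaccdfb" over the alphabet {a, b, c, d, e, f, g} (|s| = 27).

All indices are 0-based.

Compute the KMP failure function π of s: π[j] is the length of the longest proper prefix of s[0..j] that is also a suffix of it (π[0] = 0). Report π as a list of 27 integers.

[0, 0, 0, 0, 0, 0, 0, 0, 0, 1, 0, 0, 0, 0, 1, 2, 0, 0, 0, 1, 0, 0, 0, 0, 0, 0, 0]

π[0] = 0
j=1 s[j]='f': π[1]=0 (border '')
j=2 s[j]='f': π[2]=0 (border '')
j=3 s[j]='f': π[3]=0 (border '')
j=4 s[j]='g': π[4]=0 (border '')
j=5 s[j]='c': π[5]=0 (border '')
j=6 s[j]='f': π[6]=0 (border '')
j=7 s[j]='c': π[7]=0 (border '')
j=8 s[j]='c': π[8]=0 (border '')
j=9 s[j]='e': π[9]=1 (border 'e')
j=10 s[j]='b': k: 1→0; π[10]=0 (border '')
j=11 s[j]='d': π[11]=0 (border '')
j=12 s[j]='f': π[12]=0 (border '')
j=13 s[j]='c': π[13]=0 (border '')
j=14 s[j]='e': π[14]=1 (border 'e')
j=15 s[j]='f': π[15]=2 (border 'ef')
j=16 s[j]='g': k: 2→0; π[16]=0 (border '')
j=17 s[j]='g': π[17]=0 (border '')
j=18 s[j]='g': π[18]=0 (border '')
j=19 s[j]='e': π[19]=1 (border 'e')
j=20 s[j]='c': k: 1→0; π[20]=0 (border '')
j=21 s[j]='a': π[21]=0 (border '')
j=22 s[j]='c': π[22]=0 (border '')
j=23 s[j]='c': π[23]=0 (border '')
j=24 s[j]='d': π[24]=0 (border '')
j=25 s[j]='f': π[25]=0 (border '')
j=26 s[j]='b': π[26]=0 (border '')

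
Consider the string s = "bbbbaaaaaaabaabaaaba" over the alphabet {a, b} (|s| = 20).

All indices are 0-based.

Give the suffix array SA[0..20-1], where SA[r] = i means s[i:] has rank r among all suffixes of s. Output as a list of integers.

rank→(start, suffix):
  0 → (19, 'a')
  1 → (4, 'aaaaaaabaabaaaba')
  2 → (5, 'aaaaaabaabaaaba')
  3 → (6, 'aaaaabaabaaaba')
  4 → (7, 'aaaabaabaaaba')
  5 → (15, 'aaaba')
  6 → (8, 'aaabaabaaaba')
  7 → (16, 'aaba')
  8 → (12, 'aabaaaba')
  9 → (9, 'aabaabaaaba')
  10 → (17, 'aba')
  11 → (13, 'abaaaba')
  12 → (10, 'abaabaaaba')
  13 → (18, 'ba')
  14 → (3, 'baaaaaaabaabaaaba')
  15 → (14, 'baaaba')
  16 → (11, 'baabaaaba')
  17 → (2, 'bbaaaaaaabaabaaaba')
  18 → (1, 'bbbaaaaaaabaabaaaba')
  19 → (0, 'bbbbaaaaaaabaabaaaba')

[19, 4, 5, 6, 7, 15, 8, 16, 12, 9, 17, 13, 10, 18, 3, 14, 11, 2, 1, 0]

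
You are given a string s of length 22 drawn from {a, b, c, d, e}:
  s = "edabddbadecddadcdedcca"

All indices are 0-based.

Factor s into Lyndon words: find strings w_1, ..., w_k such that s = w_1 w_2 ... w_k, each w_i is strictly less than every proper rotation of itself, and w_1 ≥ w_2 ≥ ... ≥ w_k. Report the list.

["e", "d", "abddbadecddadcdedcc", "a"]

emit factor 1: 'e' (i=0, period=1)
emit factor 2: 'd' (i=1, period=1)
emit factor 3: 'abddbadecddadcdedcc' (i=2, period=19)
emit factor 4: 'a' (i=21, period=1)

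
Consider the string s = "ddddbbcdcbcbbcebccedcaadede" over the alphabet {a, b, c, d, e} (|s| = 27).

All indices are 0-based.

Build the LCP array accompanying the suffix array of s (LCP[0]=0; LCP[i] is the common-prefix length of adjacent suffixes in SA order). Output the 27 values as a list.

[0, 1, 0, 3, 1, 2, 2, 2, 0, 1, 2, 1, 1, 1, 2, 0, 1, 2, 1, 2, 3, 1, 2, 0, 1, 1, 2]

rank→(start, suffix):
  0 → (21, 'aadede')
  1 → (22, 'adede')
  2 → (4, 'bbcdcbcbbcebccedcaadede')
  3 → (11, 'bbcebccedcaadede')
  4 → (9, 'bcbbcebccedcaadede')
  5 → (15, 'bccedcaadede')
  6 → (5, 'bcdcbcbbcebccedcaadede')
  7 → (12, 'bcebccedcaadede')
  8 → (20, 'caadede')
  9 → (10, 'cbbcebccedcaadede')
  10 → (8, 'cbcbbcebccedcaadede')
  11 → (16, 'ccedcaadede')
  12 → (6, 'cdcbcbbcebccedcaadede')
  13 → (13, 'cebccedcaadede')
  14 → (17, 'cedcaadede')
  15 → (3, 'dbbcdcbcbbcebccedcaadede')
  16 → (19, 'dcaadede')
  17 → (7, 'dcbcbbcebccedcaadede')
  18 → (2, 'ddbbcdcbcbbcebccedcaadede')
  19 → (1, 'dddbbcdcbcbbcebccedcaadede')
  20 → (0, 'ddddbbcdcbcbbcebccedcaadede')
  21 → (25, 'de')
  22 → (23, 'dede')
  23 → (26, 'e')
  24 → (14, 'ebccedcaadede')
  25 → (18, 'edcaadede')
  26 → (24, 'ede')

SA = [21, 22, 4, 11, 9, 15, 5, 12, 20, 10, 8, 16, 6, 13, 17, 3, 19, 7, 2, 1, 0, 25, 23, 26, 14, 18, 24]
i: (SA[i-1],SA[i]) lcp shared
  1: (21,22) 1 'a'
  2: (22,4) 0 ''
  3: (4,11) 3 'bbc'
  4: (11,9) 1 'b'
  5: (9,15) 2 'bc'
  6: (15,5) 2 'bc'
  7: (5,12) 2 'bc'
  8: (12,20) 0 ''
  9: (20,10) 1 'c'
  10: (10,8) 2 'cb'
  11: (8,16) 1 'c'
  12: (16,6) 1 'c'
  13: (6,13) 1 'c'
  14: (13,17) 2 'ce'
  15: (17,3) 0 ''
  16: (3,19) 1 'd'
  17: (19,7) 2 'dc'
  18: (7,2) 1 'd'
  19: (2,1) 2 'dd'
  20: (1,0) 3 'ddd'
  21: (0,25) 1 'd'
  22: (25,23) 2 'de'
  23: (23,26) 0 ''
  24: (26,14) 1 'e'
  25: (14,18) 1 'e'
  26: (18,24) 2 'ed'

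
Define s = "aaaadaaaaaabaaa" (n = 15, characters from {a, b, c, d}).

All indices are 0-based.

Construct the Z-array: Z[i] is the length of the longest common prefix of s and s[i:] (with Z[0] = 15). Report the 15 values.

Z[0]=15
i=1: fresh scan; Z[1]=3 scan→box=[1,4)
i=2: min(r-i=2, Z[1]=3)=2; Z[2]=2
i=3: min(r-i=1, Z[2]=2)=1; Z[3]=1
i=4: fresh scan; Z[4]=0
i=5: fresh scan; Z[5]=4 scan→box=[5,9)
i=6: min(r-i=3, Z[1]=3)=3; Z[6]=4 scan→box=[6,10)
i=7: min(r-i=3, Z[1]=3)=3; Z[7]=4 scan→box=[7,11)
i=8: min(r-i=3, Z[1]=3)=3; Z[8]=3
i=9: min(r-i=2, Z[2]=2)=2; Z[9]=2
i=10: min(r-i=1, Z[3]=1)=1; Z[10]=1
i=11: fresh scan; Z[11]=0
i=12: fresh scan; Z[12]=3 scan→box=[12,15)
i=13: min(r-i=2, Z[1]=3)=2; Z[13]=2
i=14: min(r-i=1, Z[2]=2)=1; Z[14]=1

[15, 3, 2, 1, 0, 4, 4, 4, 3, 2, 1, 0, 3, 2, 1]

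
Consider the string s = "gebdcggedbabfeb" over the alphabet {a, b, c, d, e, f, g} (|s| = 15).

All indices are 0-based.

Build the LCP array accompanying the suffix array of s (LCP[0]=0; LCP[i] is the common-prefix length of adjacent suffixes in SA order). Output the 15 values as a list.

sorted suffixes:
  #0 SA[0]=10  'abfeb'
  #1 SA[1]=14  'b'
  #2 SA[2]=9  'babfeb'
  #3 SA[3]=2  'bdcggedbabfeb'
  #4 SA[4]=11  'bfeb'
  #5 SA[5]=4  'cggedbabfeb'
  #6 SA[6]=8  'dbabfeb'
  #7 SA[7]=3  'dcggedbabfeb'
  #8 SA[8]=13  'eb'
  #9 SA[9]=1  'ebdcggedbabfeb'
  #10 SA[10]=7  'edbabfeb'
  #11 SA[11]=12  'feb'
  #12 SA[12]=0  'gebdcggedbabfeb'
  #13 SA[13]=6  'gedbabfeb'
  #14 SA[14]=5  'ggedbabfeb'

SA = [10, 14, 9, 2, 11, 4, 8, 3, 13, 1, 7, 12, 0, 6, 5]
i: (SA[i-1],SA[i]) lcp shared
  1: (10,14) 0 ''
  2: (14,9) 1 'b'
  3: (9,2) 1 'b'
  4: (2,11) 1 'b'
  5: (11,4) 0 ''
  6: (4,8) 0 ''
  7: (8,3) 1 'd'
  8: (3,13) 0 ''
  9: (13,1) 2 'eb'
  10: (1,7) 1 'e'
  11: (7,12) 0 ''
  12: (12,0) 0 ''
  13: (0,6) 2 'ge'
  14: (6,5) 1 'g'

[0, 0, 1, 1, 1, 0, 0, 1, 0, 2, 1, 0, 0, 2, 1]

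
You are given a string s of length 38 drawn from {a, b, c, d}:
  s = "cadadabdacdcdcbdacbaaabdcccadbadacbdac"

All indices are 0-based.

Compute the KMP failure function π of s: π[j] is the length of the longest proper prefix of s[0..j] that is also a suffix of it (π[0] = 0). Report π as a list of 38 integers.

π[0] = 0
j=1 s[j]='a': π[1]=0 (border '')
j=2 s[j]='d': π[2]=0 (border '')
j=3 s[j]='a': π[3]=0 (border '')
j=4 s[j]='d': π[4]=0 (border '')
j=5 s[j]='a': π[5]=0 (border '')
j=6 s[j]='b': π[6]=0 (border '')
j=7 s[j]='d': π[7]=0 (border '')
j=8 s[j]='a': π[8]=0 (border '')
j=9 s[j]='c': π[9]=1 (border 'c')
j=10 s[j]='d': k: 1→0; π[10]=0 (border '')
j=11 s[j]='c': π[11]=1 (border 'c')
j=12 s[j]='d': k: 1→0; π[12]=0 (border '')
j=13 s[j]='c': π[13]=1 (border 'c')
j=14 s[j]='b': k: 1→0; π[14]=0 (border '')
j=15 s[j]='d': π[15]=0 (border '')
j=16 s[j]='a': π[16]=0 (border '')
j=17 s[j]='c': π[17]=1 (border 'c')
j=18 s[j]='b': k: 1→0; π[18]=0 (border '')
j=19 s[j]='a': π[19]=0 (border '')
j=20 s[j]='a': π[20]=0 (border '')
j=21 s[j]='a': π[21]=0 (border '')
j=22 s[j]='b': π[22]=0 (border '')
j=23 s[j]='d': π[23]=0 (border '')
j=24 s[j]='c': π[24]=1 (border 'c')
j=25 s[j]='c': k: 1→0; π[25]=1 (border 'c')
j=26 s[j]='c': k: 1→0; π[26]=1 (border 'c')
j=27 s[j]='a': π[27]=2 (border 'ca')
j=28 s[j]='d': π[28]=3 (border 'cad')
j=29 s[j]='b': k: 3→0; π[29]=0 (border '')
j=30 s[j]='a': π[30]=0 (border '')
j=31 s[j]='d': π[31]=0 (border '')
j=32 s[j]='a': π[32]=0 (border '')
j=33 s[j]='c': π[33]=1 (border 'c')
j=34 s[j]='b': k: 1→0; π[34]=0 (border '')
j=35 s[j]='d': π[35]=0 (border '')
j=36 s[j]='a': π[36]=0 (border '')
j=37 s[j]='c': π[37]=1 (border 'c')

[0, 0, 0, 0, 0, 0, 0, 0, 0, 1, 0, 1, 0, 1, 0, 0, 0, 1, 0, 0, 0, 0, 0, 0, 1, 1, 1, 2, 3, 0, 0, 0, 0, 1, 0, 0, 0, 1]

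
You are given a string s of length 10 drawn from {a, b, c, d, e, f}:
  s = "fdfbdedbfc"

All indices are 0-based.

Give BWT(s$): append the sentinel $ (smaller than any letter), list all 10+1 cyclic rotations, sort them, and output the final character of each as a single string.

cfdfebfddb$

rank  rotation     last
    0  $fdfbdedbfc  c
    1  bdedbfc$fdf  f
    2  bfc$fdfbded  d
    3  c$fdfbdedbf  f
    4  dbfc$fdfbde  e
    5  dedbfc$fdfb  b
    6  dfbdedbfc$f  f
    7  edbfc$fdfbd  d
    8  fbdedbfc$fd  d
    9  fc$fdfbdedb  b
   10  fdfbdedbfc$  $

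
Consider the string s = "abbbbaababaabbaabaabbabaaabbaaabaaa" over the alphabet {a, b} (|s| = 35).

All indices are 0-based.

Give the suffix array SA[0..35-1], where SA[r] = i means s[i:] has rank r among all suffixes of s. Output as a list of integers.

rank | idx | suffix
   0 |  34 | a
   1 |  33 | aa
   2 |  32 | aaa
   3 |  28 | aaabaaa
   4 |  23 | aaabbaaabaaa
   5 |  29 | aabaaa
   6 |  14 | aabaabbabaaabbaaabaaa
   7 |   5 | aababaabbaabaabbabaaabbaaabaaa
   8 |  24 | aabbaaabaaa
   9 |  10 | aabbaabaabbabaaabbaaabaaa
  10 |  17 | aabbabaaabbaaabaaa
  11 |  30 | abaaa
  12 |  21 | abaaabbaaabaaa
  13 |   8 | abaabbaabaabbabaaabbaaabaaa
  14 |  15 | abaabbabaaabbaaabaaa
  15 |   6 | ababaabbaabaabbabaaabbaaabaaa
  16 |  25 | abbaaabaaa
  17 |  11 | abbaabaabbabaaabbaaabaaa
  18 |  18 | abbabaaabbaaabaaa
  19 |   0 | abbbbaababaabbaabaabbabaaabbaaabaaa
  20 |  31 | baaa
  21 |  27 | baaabaaa
  22 |  22 | baaabbaaabaaa
  23 |  13 | baabaabbabaaabbaaabaaa
  24 |   4 | baababaabbaabaabbabaaabbaaabaaa
  25 |   9 | baabbaabaabbabaaabbaaabaaa
  26 |  16 | baabbabaaabbaaabaaa
  27 |  20 | babaaabbaaabaaa
  28 |   7 | babaabbaabaabbabaaabbaaabaaa
  29 |  26 | bbaaabaaa
  30 |  12 | bbaabaabbabaaabbaaabaaa
  31 |   3 | bbaababaabbaabaabbabaaabbaaabaaa
  32 |  19 | bbabaaabbaaabaaa
  33 |   2 | bbbaababaabbaabaabbabaaabbaaabaaa
  34 |   1 | bbbbaababaabbaabaabbabaaabbaaabaaa

[34, 33, 32, 28, 23, 29, 14, 5, 24, 10, 17, 30, 21, 8, 15, 6, 25, 11, 18, 0, 31, 27, 22, 13, 4, 9, 16, 20, 7, 26, 12, 3, 19, 2, 1]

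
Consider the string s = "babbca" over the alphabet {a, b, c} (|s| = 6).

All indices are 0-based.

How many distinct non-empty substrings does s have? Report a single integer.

18

rank | idx | suffix
   0 |   5 | a
   1 |   1 | abbca
   2 |   0 | babbca
   3 |   2 | bbca
   4 |   3 | bca
   5 |   4 | ca

SA = [5, 1, 0, 2, 3, 4]
i: (SA[i-1],SA[i]) lcp shared
  1: (5,1) 1 'a'
  2: (1,0) 0 ''
  3: (0,2) 1 'b'
  4: (2,3) 1 'b'
  5: (3,4) 0 ''

n(n+1)/2 = 6·7/2 = 21
Σ LCP = 0 + 1 + 0 + 1 + 1 + 0 = 3
distinct = 21 − 3 = 18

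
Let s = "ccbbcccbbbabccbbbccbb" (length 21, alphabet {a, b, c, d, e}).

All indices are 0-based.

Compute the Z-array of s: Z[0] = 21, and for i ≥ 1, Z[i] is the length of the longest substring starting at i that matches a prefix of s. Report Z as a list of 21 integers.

Z[0]=21
i=1: i≥r, start 0; Z[1]=1 scan→box=[1,2)
i=2: i≥r, start 0; Z[2]=0
i=3: i≥r, start 0; Z[3]=0
i=4: i≥r, start 0; Z[4]=2 scan→box=[4,6)
i=5: min(r-i=1, Z[1]=1)=1; Z[5]=4 scan→box=[5,9)
i=6: min(r-i=3, Z[1]=1)=1; Z[6]=1
i=7: min(r-i=2, Z[2]=0)=0; Z[7]=0
i=8: min(r-i=1, Z[3]=0)=0; Z[8]=0
i=9: i≥r, start 0; Z[9]=0
i=10: i≥r, start 0; Z[10]=0
i=11: i≥r, start 0; Z[11]=0
i=12: i≥r, start 0; Z[12]=4 scan→box=[12,16)
i=13: min(r-i=3, Z[1]=1)=1; Z[13]=1
i=14: min(r-i=2, Z[2]=0)=0; Z[14]=0
i=15: min(r-i=1, Z[3]=0)=0; Z[15]=0
i=16: i≥r, start 0; Z[16]=0
i=17: i≥r, start 0; Z[17]=4 scan→box=[17,21)
i=18: min(r-i=3, Z[1]=1)=1; Z[18]=1
i=19: min(r-i=2, Z[2]=0)=0; Z[19]=0
i=20: min(r-i=1, Z[3]=0)=0; Z[20]=0

[21, 1, 0, 0, 2, 4, 1, 0, 0, 0, 0, 0, 4, 1, 0, 0, 0, 4, 1, 0, 0]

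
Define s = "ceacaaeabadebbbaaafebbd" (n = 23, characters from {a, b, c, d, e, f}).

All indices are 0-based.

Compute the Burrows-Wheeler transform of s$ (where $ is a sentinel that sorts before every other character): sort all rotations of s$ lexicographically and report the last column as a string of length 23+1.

rank  rotation                  last
    0  $ceacaaeabadebbbaaafebbd  d
    1  aaafebbd$ceacaaeabadebbb  b
    2  aaeabadebbbaaafebbd$ceac  c
    3  aafebbd$ceacaaeabadebbba  a
    4  abadebbbaaafebbd$ceacaae  e
    5  acaaeabadebbbaaafebbd$ce  e
    6  adebbbaaafebbd$ceacaaeab  b
    7  aeabadebbbaaafebbd$ceaca  a
    8  afebbd$ceacaaeabadebbbaa  a
    9  baaafebbd$ceacaaeabadebb  b
   10  badebbbaaafebbd$ceacaaea  a
   11  bbaaafebbd$ceacaaeabadeb  b
   12  bbbaaafebbd$ceacaaeabade  e
   13  bbd$ceacaaeabadebbbaaafe  e
   14  bd$ceacaaeabadebbbaaafeb  b
   15  caaeabadebbbaaafebbd$cea  a
   16  ceacaaeabadebbbaaafebbd$  $
   17  d$ceacaaeabadebbbaaafebb  b
   18  debbbaaafebbd$ceacaaeaba  a
   19  eabadebbbaaafebbd$ceacaa  a
   20  eacaaeabadebbbaaafebbd$c  c
   21  ebbbaaafebbd$ceacaaeabad  d
   22  ebbd$ceacaaeabadebbbaaaf  f
   23  febbd$ceacaaeabadebbbaaa  a

dbcaeebaababeeba$baacdfa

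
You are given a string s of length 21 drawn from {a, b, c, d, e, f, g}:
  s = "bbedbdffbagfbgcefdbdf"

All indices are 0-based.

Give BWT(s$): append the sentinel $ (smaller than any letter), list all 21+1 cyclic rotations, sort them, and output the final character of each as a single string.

fbf$ddbfgfebbbcdfgedba

rank  rotation                last
    0  $bbedbdffbagfbgcefdbdf  f
    1  agfbgcefdbdf$bbedbdffb  b
    2  bagfbgcefdbdf$bbedbdff  f
    3  bbedbdffbagfbgcefdbdf$  $
    4  bdf$bbedbdffbagfbgcefd  d
    5  bdffbagfbgcefdbdf$bbed  d
    6  bedbdffbagfbgcefdbdf$b  b
    7  bgcefdbdf$bbedbdffbagf  f
    8  cefdbdf$bbedbdffbagfbg  g
    9  dbdf$bbedbdffbagfbgcef  f
   10  dbdffbagfbgcefdbdf$bbe  e
   11  df$bbedbdffbagfbgcefdb  b
   12  dffbagfbgcefdbdf$bbedb  b
   13  edbdffbagfbgcefdbdf$bb  b
   14  efdbdf$bbedbdffbagfbgc  c
   15  f$bbedbdffbagfbgcefdbd  d
   16  fbagfbgcefdbdf$bbedbdf  f
   17  fbgcefdbdf$bbedbdffbag  g
   18  fdbdf$bbedbdffbagfbgce  e
   19  ffbagfbgcefdbdf$bbedbd  d
   20  gcefdbdf$bbedbdffbagfb  b
   21  gfbgcefdbdf$bbedbdffba  a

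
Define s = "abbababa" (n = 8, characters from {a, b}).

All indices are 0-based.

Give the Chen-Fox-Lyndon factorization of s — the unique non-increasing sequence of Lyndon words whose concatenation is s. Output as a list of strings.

emit factor 1: 'abb' (i=0, period=3)
emit factor 2: 'ab' (i=3, period=2)
emit factor 3: 'ab' (i=5, period=2)
emit factor 4: 'a' (i=7, period=1)

["abb", "ab", "ab", "a"]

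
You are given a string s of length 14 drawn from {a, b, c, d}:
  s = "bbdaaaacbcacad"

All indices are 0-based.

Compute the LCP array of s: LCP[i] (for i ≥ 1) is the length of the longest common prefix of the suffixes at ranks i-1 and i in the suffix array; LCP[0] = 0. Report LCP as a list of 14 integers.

[0, 3, 2, 1, 2, 1, 0, 1, 1, 0, 2, 1, 0, 1]

rank→(start, suffix):
  0 → (3, 'aaaacbcacad')
  1 → (4, 'aaacbcacad')
  2 → (5, 'aacbcacad')
  3 → (10, 'acad')
  4 → (6, 'acbcacad')
  5 → (12, 'ad')
  6 → (0, 'bbdaaaacbcacad')
  7 → (8, 'bcacad')
  8 → (1, 'bdaaaacbcacad')
  9 → (9, 'cacad')
  10 → (11, 'cad')
  11 → (7, 'cbcacad')
  12 → (13, 'd')
  13 → (2, 'daaaacbcacad')

SA = [3, 4, 5, 10, 6, 12, 0, 8, 1, 9, 11, 7, 13, 2]
i: (SA[i-1],SA[i]) lcp shared
  1: (3,4) 3 'aaa'
  2: (4,5) 2 'aa'
  3: (5,10) 1 'a'
  4: (10,6) 2 'ac'
  5: (6,12) 1 'a'
  6: (12,0) 0 ''
  7: (0,8) 1 'b'
  8: (8,1) 1 'b'
  9: (1,9) 0 ''
  10: (9,11) 2 'ca'
  11: (11,7) 1 'c'
  12: (7,13) 0 ''
  13: (13,2) 1 'd'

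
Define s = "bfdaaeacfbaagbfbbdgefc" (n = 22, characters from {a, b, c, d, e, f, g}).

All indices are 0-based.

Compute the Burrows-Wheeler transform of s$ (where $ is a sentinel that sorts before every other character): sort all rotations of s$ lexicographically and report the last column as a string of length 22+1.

rank  rotation                 last
    0  $bfdaaeacfbaagbfbbdgefc  c
    1  aaeacfbaagbfbbdgefc$bfd  d
    2  aagbfbbdgefc$bfdaaeacfb  b
    3  acfbaagbfbbdgefc$bfdaae  e
    4  aeacfbaagbfbbdgefc$bfda  a
    5  agbfbbdgefc$bfdaaeacfba  a
    6  baagbfbbdgefc$bfdaaeacf  f
    7  bbdgefc$bfdaaeacfbaagbf  f
    8  bdgefc$bfdaaeacfbaagbfb  b
    9  bfbbdgefc$bfdaaeacfbaag  g
   10  bfdaaeacfbaagbfbbdgefc$  $
   11  c$bfdaaeacfbaagbfbbdgef  f
   12  cfbaagbfbbdgefc$bfdaaea  a
   13  daaeacfbaagbfbbdgefc$bf  f
   14  dgefc$bfdaaeacfbaagbfbb  b
   15  eacfbaagbfbbdgefc$bfdaa  a
   16  efc$bfdaaeacfbaagbfbbdg  g
   17  fbaagbfbbdgefc$bfdaaeac  c
   18  fbbdgefc$bfdaaeacfbaagb  b
   19  fc$bfdaaeacfbaagbfbbdge  e
   20  fdaaeacfbaagbfbbdgefc$b  b
   21  gbfbbdgefc$bfdaaeacfbaa  a
   22  gefc$bfdaaeacfbaagbfbbd  d

cdbeaaffbg$fafbagcbebad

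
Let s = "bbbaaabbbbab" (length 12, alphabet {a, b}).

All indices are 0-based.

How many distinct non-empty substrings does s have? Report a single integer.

57

sorted suffixes:
  #0 SA[0]=3  'aaabbbbab'
  #1 SA[1]=4  'aabbbbab'
  #2 SA[2]=10  'ab'
  #3 SA[3]=5  'abbbbab'
  #4 SA[4]=11  'b'
  #5 SA[5]=2  'baaabbbbab'
  #6 SA[6]=9  'bab'
  #7 SA[7]=1  'bbaaabbbbab'
  #8 SA[8]=8  'bbab'
  #9 SA[9]=0  'bbbaaabbbbab'
  #10 SA[10]=7  'bbbab'
  #11 SA[11]=6  'bbbbab'

SA = [3, 4, 10, 5, 11, 2, 9, 1, 8, 0, 7, 6]
[i] adj suffixes → lcp
  [1] 3/4 → 2 ('aa')
  [2] 4/10 → 1 ('a')
  [3] 10/5 → 2 ('ab')
  [4] 5/11 → 0 ('')
  [5] 11/2 → 1 ('b')
  [6] 2/9 → 2 ('ba')
  [7] 9/1 → 1 ('b')
  [8] 1/8 → 3 ('bba')
  [9] 8/0 → 2 ('bb')
  [10] 0/7 → 4 ('bbba')
  [11] 7/6 → 3 ('bbb')

n(n+1)/2 = 12·13/2 = 78
Σ LCP = 0 + 2 + 1 + 2 + 0 + 1 + 2 + 1 + 3 + 2 + 4 + 3 = 21
distinct = 78 − 21 = 57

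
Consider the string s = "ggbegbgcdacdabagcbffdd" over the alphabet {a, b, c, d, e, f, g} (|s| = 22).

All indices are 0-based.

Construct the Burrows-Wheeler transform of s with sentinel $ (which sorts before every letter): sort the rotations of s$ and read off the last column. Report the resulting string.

rank  rotation                 last
    0  $ggbegbgcdacdabagcbffdd  d
    1  abagcbffdd$ggbegbgcdacd  d
    2  acdabagcbffdd$ggbegbgcd  d
    3  agcbffdd$ggbegbgcdacdab  b
    4  bagcbffdd$ggbegbgcdacda  a
    5  begbgcdacdabagcbffdd$gg  g
    6  bffdd$ggbegbgcdacdabagc  c
    7  bgcdacdabagcbffdd$ggbeg  g
    8  cbffdd$ggbegbgcdacdabag  g
    9  cdabagcbffdd$ggbegbgcda  a
   10  cdacdabagcbffdd$ggbegbg  g
   11  d$ggbegbgcdacdabagcbffd  d
   12  dabagcbffdd$ggbegbgcdac  c
   13  dacdabagcbffdd$ggbegbgc  c
   14  dd$ggbegbgcdacdabagcbff  f
   15  egbgcdacdabagcbffdd$ggb  b
   16  fdd$ggbegbgcdacdabagcbf  f
   17  ffdd$ggbegbgcdacdabagcb  b
   18  gbegbgcdacdabagcbffdd$g  g
   19  gbgcdacdabagcbffdd$ggbe  e
   20  gcbffdd$ggbegbgcdacdaba  a
   21  gcdacdabagcbffdd$ggbegb  b
   22  ggbegbgcdacdabagcbffdd$  $

dddbagcggagdccfbfbgeab$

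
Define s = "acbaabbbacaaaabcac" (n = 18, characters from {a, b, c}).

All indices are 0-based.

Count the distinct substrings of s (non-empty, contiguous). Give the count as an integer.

145

sorted suffixes:
  #0 SA[0]=10  'aaaabcac'
  #1 SA[1]=11  'aaabcac'
  #2 SA[2]=3  'aabbbacaaaabcac'
  #3 SA[3]=12  'aabcac'
  #4 SA[4]=4  'abbbacaaaabcac'
  #5 SA[5]=13  'abcac'
  #6 SA[6]=16  'ac'
  #7 SA[7]=8  'acaaaabcac'
  #8 SA[8]=0  'acbaabbbacaaaabcac'
  #9 SA[9]=2  'baabbbacaaaabcac'
  #10 SA[10]=7  'bacaaaabcac'
  #11 SA[11]=6  'bbacaaaabcac'
  #12 SA[12]=5  'bbbacaaaabcac'
  #13 SA[13]=14  'bcac'
  #14 SA[14]=17  'c'
  #15 SA[15]=9  'caaaabcac'
  #16 SA[16]=15  'cac'
  #17 SA[17]=1  'cbaabbbacaaaabcac'

SA = [10, 11, 3, 12, 4, 13, 16, 8, 0, 2, 7, 6, 5, 14, 17, 9, 15, 1]
rank  pair      lcp
   1  s[10:],s[11:]  3  'aaa'
   2  s[11:],s[3:]  2  'aa'
   3  s[3:],s[12:]  3  'aab'
   4  s[12:],s[4:]  1  'a'
   5  s[4:],s[13:]  2  'ab'
   6  s[13:],s[16:]  1  'a'
   7  s[16:],s[8:]  2  'ac'
   8  s[8:],s[0:]  2  'ac'
   9  s[0:],s[2:]  0  ''
  10  s[2:],s[7:]  2  'ba'
  11  s[7:],s[6:]  1  'b'
  12  s[6:],s[5:]  2  'bb'
  13  s[5:],s[14:]  1  'b'
  14  s[14:],s[17:]  0  ''
  15  s[17:],s[9:]  1  'c'
  16  s[9:],s[15:]  2  'ca'
  17  s[15:],s[1:]  1  'c'

n(n+1)/2 = 18·19/2 = 171
Σ LCP = 0 + 3 + 2 + 3 + 1 + 2 + 1 + 2 + 2 + 0 + 2 + 1 + 2 + 1 + 0 + 1 + 2 + 1 = 26
distinct = 171 − 26 = 145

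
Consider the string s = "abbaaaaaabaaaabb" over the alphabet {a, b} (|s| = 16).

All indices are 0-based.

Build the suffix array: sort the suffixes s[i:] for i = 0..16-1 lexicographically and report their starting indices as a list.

[3, 4, 5, 10, 6, 11, 7, 12, 8, 13, 0, 15, 2, 9, 14, 1]

rank | idx | suffix
   0 |   3 | aaaaaabaaaabb
   1 |   4 | aaaaabaaaabb
   2 |   5 | aaaabaaaabb
   3 |  10 | aaaabb
   4 |   6 | aaabaaaabb
   5 |  11 | aaabb
   6 |   7 | aabaaaabb
   7 |  12 | aabb
   8 |   8 | abaaaabb
   9 |  13 | abb
  10 |   0 | abbaaaaaabaaaabb
  11 |  15 | b
  12 |   2 | baaaaaabaaaabb
  13 |   9 | baaaabb
  14 |  14 | bb
  15 |   1 | bbaaaaaabaaaabb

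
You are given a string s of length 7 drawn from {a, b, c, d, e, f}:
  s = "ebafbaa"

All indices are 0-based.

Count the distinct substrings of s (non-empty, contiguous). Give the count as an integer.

rank→(start, suffix):
  0 → (6, 'a')
  1 → (5, 'aa')
  2 → (2, 'afbaa')
  3 → (4, 'baa')
  4 → (1, 'bafbaa')
  5 → (0, 'ebafbaa')
  6 → (3, 'fbaa')

SA = [6, 5, 2, 4, 1, 0, 3]
[i] adj suffixes → lcp
  [1] 6/5 → 1 ('a')
  [2] 5/2 → 1 ('a')
  [3] 2/4 → 0 ('')
  [4] 4/1 → 2 ('ba')
  [5] 1/0 → 0 ('')
  [6] 0/3 → 0 ('')

n(n+1)/2 = 7·8/2 = 28
Σ LCP = 0 + 1 + 1 + 0 + 2 + 0 + 0 = 4
distinct = 28 − 4 = 24

24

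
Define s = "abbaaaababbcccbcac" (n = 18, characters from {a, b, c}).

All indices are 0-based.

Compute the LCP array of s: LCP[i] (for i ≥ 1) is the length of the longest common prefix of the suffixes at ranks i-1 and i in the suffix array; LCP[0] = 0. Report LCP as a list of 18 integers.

[0, 3, 2, 1, 2, 3, 1, 0, 2, 1, 2, 1, 2, 0, 1, 1, 1, 2]

rank→(start, suffix):
  0 → (3, 'aaaababbcccbcac')
  1 → (4, 'aaababbcccbcac')
  2 → (5, 'aababbcccbcac')
  3 → (6, 'ababbcccbcac')
  4 → (0, 'abbaaaababbcccbcac')
  5 → (8, 'abbcccbcac')
  6 → (16, 'ac')
  7 → (2, 'baaaababbcccbcac')
  8 → (7, 'babbcccbcac')
  9 → (1, 'bbaaaababbcccbcac')
  10 → (9, 'bbcccbcac')
  11 → (14, 'bcac')
  12 → (10, 'bcccbcac')
  13 → (17, 'c')
  14 → (15, 'cac')
  15 → (13, 'cbcac')
  16 → (12, 'ccbcac')
  17 → (11, 'cccbcac')

SA = [3, 4, 5, 6, 0, 8, 16, 2, 7, 1, 9, 14, 10, 17, 15, 13, 12, 11]
rank  pair      lcp
   1  s[3:],s[4:]  3  'aaa'
   2  s[4:],s[5:]  2  'aa'
   3  s[5:],s[6:]  1  'a'
   4  s[6:],s[0:]  2  'ab'
   5  s[0:],s[8:]  3  'abb'
   6  s[8:],s[16:]  1  'a'
   7  s[16:],s[2:]  0  ''
   8  s[2:],s[7:]  2  'ba'
   9  s[7:],s[1:]  1  'b'
  10  s[1:],s[9:]  2  'bb'
  11  s[9:],s[14:]  1  'b'
  12  s[14:],s[10:]  2  'bc'
  13  s[10:],s[17:]  0  ''
  14  s[17:],s[15:]  1  'c'
  15  s[15:],s[13:]  1  'c'
  16  s[13:],s[12:]  1  'c'
  17  s[12:],s[11:]  2  'cc'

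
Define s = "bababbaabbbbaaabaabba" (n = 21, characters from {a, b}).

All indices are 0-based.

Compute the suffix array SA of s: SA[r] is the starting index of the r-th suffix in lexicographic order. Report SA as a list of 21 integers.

sorted suffixes:
  #0 SA[0]=20  'a'
  #1 SA[1]=12  'aaabaabba'
  #2 SA[2]=13  'aabaabba'
  #3 SA[3]=16  'aabba'
  #4 SA[4]=6  'aabbbbaaabaabba'
  #5 SA[5]=14  'abaabba'
  #6 SA[6]=1  'ababbaabbbbaaabaabba'
  #7 SA[7]=17  'abba'
  #8 SA[8]=3  'abbaabbbbaaabaabba'
  #9 SA[9]=7  'abbbbaaabaabba'
  #10 SA[10]=19  'ba'
  #11 SA[11]=11  'baaabaabba'
  #12 SA[12]=15  'baabba'
  #13 SA[13]=5  'baabbbbaaabaabba'
  #14 SA[14]=0  'bababbaabbbbaaabaabba'
  #15 SA[15]=2  'babbaabbbbaaabaabba'
  #16 SA[16]=18  'bba'
  #17 SA[17]=10  'bbaaabaabba'
  #18 SA[18]=4  'bbaabbbbaaabaabba'
  #19 SA[19]=9  'bbbaaabaabba'
  #20 SA[20]=8  'bbbbaaabaabba'

[20, 12, 13, 16, 6, 14, 1, 17, 3, 7, 19, 11, 15, 5, 0, 2, 18, 10, 4, 9, 8]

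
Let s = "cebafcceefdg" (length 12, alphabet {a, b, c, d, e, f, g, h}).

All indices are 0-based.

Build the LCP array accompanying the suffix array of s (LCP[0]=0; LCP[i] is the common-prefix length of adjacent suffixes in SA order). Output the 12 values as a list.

rank→(start, suffix):
  0 → (3, 'afcceefdg')
  1 → (2, 'bafcceefdg')
  2 → (5, 'cceefdg')
  3 → (0, 'cebafcceefdg')
  4 → (6, 'ceefdg')
  5 → (10, 'dg')
  6 → (1, 'ebafcceefdg')
  7 → (7, 'eefdg')
  8 → (8, 'efdg')
  9 → (4, 'fcceefdg')
  10 → (9, 'fdg')
  11 → (11, 'g')

SA = [3, 2, 5, 0, 6, 10, 1, 7, 8, 4, 9, 11]
i: (SA[i-1],SA[i]) lcp shared
  1: (3,2) 0 ''
  2: (2,5) 0 ''
  3: (5,0) 1 'c'
  4: (0,6) 2 'ce'
  5: (6,10) 0 ''
  6: (10,1) 0 ''
  7: (1,7) 1 'e'
  8: (7,8) 1 'e'
  9: (8,4) 0 ''
  10: (4,9) 1 'f'
  11: (9,11) 0 ''

[0, 0, 0, 1, 2, 0, 0, 1, 1, 0, 1, 0]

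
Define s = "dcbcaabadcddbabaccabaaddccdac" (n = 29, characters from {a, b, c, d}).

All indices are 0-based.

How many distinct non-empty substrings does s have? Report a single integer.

sorted suffixes:
  #0 SA[0]=4  'aabadcddbabaccabaaddccdac'
  #1 SA[1]=20  'aaddccdac'
  #2 SA[2]=18  'abaaddccdac'
  #3 SA[3]=13  'abaccabaaddccdac'
  #4 SA[4]=5  'abadcddbabaccabaaddccdac'
  #5 SA[5]=27  'ac'
  #6 SA[6]=15  'accabaaddccdac'
  #7 SA[7]=7  'adcddbabaccabaaddccdac'
  #8 SA[8]=21  'addccdac'
  #9 SA[9]=19  'baaddccdac'
  #10 SA[10]=12  'babaccabaaddccdac'
  #11 SA[11]=14  'baccabaaddccdac'
  #12 SA[12]=6  'badcddbabaccabaaddccdac'
  #13 SA[13]=2  'bcaabadcddbabaccabaaddccdac'
  #14 SA[14]=28  'c'
  #15 SA[15]=3  'caabadcddbabaccabaaddccdac'
  #16 SA[16]=17  'cabaaddccdac'
  #17 SA[17]=1  'cbcaabadcddbabaccabaaddccdac'
  #18 SA[18]=16  'ccabaaddccdac'
  #19 SA[19]=24  'ccdac'
  #20 SA[20]=25  'cdac'
  #21 SA[21]=9  'cddbabaccabaaddccdac'
  #22 SA[22]=26  'dac'
  #23 SA[23]=11  'dbabaccabaaddccdac'
  #24 SA[24]=0  'dcbcaabadcddbabaccabaaddccdac'
  #25 SA[25]=23  'dccdac'
  #26 SA[26]=8  'dcddbabaccabaaddccdac'
  #27 SA[27]=10  'ddbabaccabaaddccdac'
  #28 SA[28]=22  'ddccdac'

SA = [4, 20, 18, 13, 5, 27, 15, 7, 21, 19, 12, 14, 6, 2, 28, 3, 17, 1, 16, 24, 25, 9, 26, 11, 0, 23, 8, 10, 22]
i: (SA[i-1],SA[i]) lcp shared
  1: (4,20) 2 'aa'
  2: (20,18) 1 'a'
  3: (18,13) 3 'aba'
  4: (13,5) 3 'aba'
  5: (5,27) 1 'a'
  6: (27,15) 2 'ac'
  7: (15,7) 1 'a'
  8: (7,21) 2 'ad'
  9: (21,19) 0 ''
  10: (19,12) 2 'ba'
  11: (12,14) 2 'ba'
  12: (14,6) 2 'ba'
  13: (6,2) 1 'b'
  14: (2,28) 0 ''
  15: (28,3) 1 'c'
  16: (3,17) 2 'ca'
  17: (17,1) 1 'c'
  18: (1,16) 1 'c'
  19: (16,24) 2 'cc'
  20: (24,25) 1 'c'
  21: (25,9) 2 'cd'
  22: (9,26) 0 ''
  23: (26,11) 1 'd'
  24: (11,0) 1 'd'
  25: (0,23) 2 'dc'
  26: (23,8) 2 'dc'
  27: (8,10) 1 'd'
  28: (10,22) 2 'dd'

n(n+1)/2 = 29·30/2 = 435
Σ LCP = 0 + 2 + 1 + 3 + 3 + 1 + 2 + 1 + 2 + 0 + 2 + 2 + 2 + 1 + 0 + 1 + 2 + 1 + 1 + 2 + 1 + 2 + 0 + 1 + 1 + 2 + 2 + 1 + 2 = 41
distinct = 435 − 41 = 394

394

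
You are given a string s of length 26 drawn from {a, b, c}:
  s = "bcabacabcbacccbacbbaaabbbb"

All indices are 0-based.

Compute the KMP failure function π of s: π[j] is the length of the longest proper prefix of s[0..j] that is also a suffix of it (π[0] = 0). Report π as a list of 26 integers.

[0, 0, 0, 1, 0, 0, 0, 1, 2, 1, 0, 0, 0, 0, 1, 0, 0, 1, 1, 0, 0, 0, 1, 1, 1, 1]

π[0] = 0
j=1 s[j]='c': π[1]=0 (border '')
j=2 s[j]='a': π[2]=0 (border '')
j=3 s[j]='b': π[3]=1 (border 'b')
j=4 s[j]='a': k: 1→0; π[4]=0 (border '')
j=5 s[j]='c': π[5]=0 (border '')
j=6 s[j]='a': π[6]=0 (border '')
j=7 s[j]='b': π[7]=1 (border 'b')
j=8 s[j]='c': π[8]=2 (border 'bc')
j=9 s[j]='b': k: 2→0; π[9]=1 (border 'b')
j=10 s[j]='a': k: 1→0; π[10]=0 (border '')
j=11 s[j]='c': π[11]=0 (border '')
j=12 s[j]='c': π[12]=0 (border '')
j=13 s[j]='c': π[13]=0 (border '')
j=14 s[j]='b': π[14]=1 (border 'b')
j=15 s[j]='a': k: 1→0; π[15]=0 (border '')
j=16 s[j]='c': π[16]=0 (border '')
j=17 s[j]='b': π[17]=1 (border 'b')
j=18 s[j]='b': k: 1→0; π[18]=1 (border 'b')
j=19 s[j]='a': k: 1→0; π[19]=0 (border '')
j=20 s[j]='a': π[20]=0 (border '')
j=21 s[j]='a': π[21]=0 (border '')
j=22 s[j]='b': π[22]=1 (border 'b')
j=23 s[j]='b': k: 1→0; π[23]=1 (border 'b')
j=24 s[j]='b': k: 1→0; π[24]=1 (border 'b')
j=25 s[j]='b': k: 1→0; π[25]=1 (border 'b')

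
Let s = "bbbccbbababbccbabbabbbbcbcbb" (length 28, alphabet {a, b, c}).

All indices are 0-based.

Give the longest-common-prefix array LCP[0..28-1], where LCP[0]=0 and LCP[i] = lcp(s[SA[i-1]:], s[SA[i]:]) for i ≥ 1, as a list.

[0, 2, 3, 3, 0, 1, 3, 4, 4, 1, 2, 4, 2, 3, 4, 2, 3, 5, 1, 3, 2, 4, 0, 2, 3, 2, 1, 3]

rank→(start, suffix):
  0 → (7, 'ababbccbabbabbbbcbcbb')
  1 → (15, 'abbabbbbcbcbb')
  2 → (18, 'abbbbcbcbb')
  3 → (9, 'abbccbabbabbbbcbcbb')
  4 → (27, 'b')
  5 → (6, 'bababbccbabbabbbbcbcbb')
  6 → (14, 'babbabbbbcbcbb')
  7 → (17, 'babbbbcbcbb')
  8 → (8, 'babbccbabbabbbbcbcbb')
  9 → (26, 'bb')
  10 → (5, 'bbababbccbabbabbbbcbcbb')
  11 → (16, 'bbabbbbcbcbb')
  12 → (19, 'bbbbcbcbb')
  13 → (20, 'bbbcbcbb')
  14 → (0, 'bbbccbbababbccbabbabbbbcbcbb')
  15 → (21, 'bbcbcbb')
  16 → (10, 'bbccbabbabbbbcbcbb')
  17 → (1, 'bbccbbababbccbabbabbbbcbcbb')
  18 → (24, 'bcbb')
  19 → (22, 'bcbcbb')
  20 → (11, 'bccbabbabbbbcbcbb')
  21 → (2, 'bccbbababbccbabbabbbbcbcbb')
  22 → (13, 'cbabbabbbbcbcbb')
  23 → (25, 'cbb')
  24 → (4, 'cbbababbccbabbabbbbcbcbb')
  25 → (23, 'cbcbb')
  26 → (12, 'ccbabbabbbbcbcbb')
  27 → (3, 'ccbbababbccbabbabbbbcbcbb')

SA = [7, 15, 18, 9, 27, 6, 14, 17, 8, 26, 5, 16, 19, 20, 0, 21, 10, 1, 24, 22, 11, 2, 13, 25, 4, 23, 12, 3]
[i] adj suffixes → lcp
  [1] 7/15 → 2 ('ab')
  [2] 15/18 → 3 ('abb')
  [3] 18/9 → 3 ('abb')
  [4] 9/27 → 0 ('')
  [5] 27/6 → 1 ('b')
  [6] 6/14 → 3 ('bab')
  [7] 14/17 → 4 ('babb')
  [8] 17/8 → 4 ('babb')
  [9] 8/26 → 1 ('b')
  [10] 26/5 → 2 ('bb')
  [11] 5/16 → 4 ('bbab')
  [12] 16/19 → 2 ('bb')
  [13] 19/20 → 3 ('bbb')
  [14] 20/0 → 4 ('bbbc')
  [15] 0/21 → 2 ('bb')
  [16] 21/10 → 3 ('bbc')
  [17] 10/1 → 5 ('bbccb')
  [18] 1/24 → 1 ('b')
  [19] 24/22 → 3 ('bcb')
  [20] 22/11 → 2 ('bc')
  [21] 11/2 → 4 ('bccb')
  [22] 2/13 → 0 ('')
  [23] 13/25 → 2 ('cb')
  [24] 25/4 → 3 ('cbb')
  [25] 4/23 → 2 ('cb')
  [26] 23/12 → 1 ('c')
  [27] 12/3 → 3 ('ccb')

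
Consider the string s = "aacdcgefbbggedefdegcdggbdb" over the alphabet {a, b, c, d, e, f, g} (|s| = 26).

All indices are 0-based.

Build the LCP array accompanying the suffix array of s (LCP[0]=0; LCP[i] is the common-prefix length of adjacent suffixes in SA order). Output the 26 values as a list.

sorted suffixes:
  #0 SA[0]=0  'aacdcgefbbggedefdegcdggbdb'
  #1 SA[1]=1  'acdcgefbbggedefdegcdggbdb'
  #2 SA[2]=25  'b'
  #3 SA[3]=8  'bbggedefdegcdggbdb'
  #4 SA[4]=23  'bdb'
  #5 SA[5]=9  'bggedefdegcdggbdb'
  #6 SA[6]=2  'cdcgefbbggedefdegcdggbdb'
  #7 SA[7]=19  'cdggbdb'
  #8 SA[8]=4  'cgefbbggedefdegcdggbdb'
  #9 SA[9]=24  'db'
  #10 SA[10]=3  'dcgefbbggedefdegcdggbdb'
  #11 SA[11]=13  'defdegcdggbdb'
  #12 SA[12]=16  'degcdggbdb'
  #13 SA[13]=20  'dggbdb'
  #14 SA[14]=12  'edefdegcdggbdb'
  #15 SA[15]=6  'efbbggedefdegcdggbdb'
  #16 SA[16]=14  'efdegcdggbdb'
  #17 SA[17]=17  'egcdggbdb'
  #18 SA[18]=7  'fbbggedefdegcdggbdb'
  #19 SA[19]=15  'fdegcdggbdb'
  #20 SA[20]=22  'gbdb'
  #21 SA[21]=18  'gcdggbdb'
  #22 SA[22]=11  'gedefdegcdggbdb'
  #23 SA[23]=5  'gefbbggedefdegcdggbdb'
  #24 SA[24]=21  'ggbdb'
  #25 SA[25]=10  'ggedefdegcdggbdb'

SA = [0, 1, 25, 8, 23, 9, 2, 19, 4, 24, 3, 13, 16, 20, 12, 6, 14, 17, 7, 15, 22, 18, 11, 5, 21, 10]
rank  pair      lcp
   1  s[0:],s[1:]  1  'a'
   2  s[1:],s[25:]  0  ''
   3  s[25:],s[8:]  1  'b'
   4  s[8:],s[23:]  1  'b'
   5  s[23:],s[9:]  1  'b'
   6  s[9:],s[2:]  0  ''
   7  s[2:],s[19:]  2  'cd'
   8  s[19:],s[4:]  1  'c'
   9  s[4:],s[24:]  0  ''
  10  s[24:],s[3:]  1  'd'
  11  s[3:],s[13:]  1  'd'
  12  s[13:],s[16:]  2  'de'
  13  s[16:],s[20:]  1  'd'
  14  s[20:],s[12:]  0  ''
  15  s[12:],s[6:]  1  'e'
  16  s[6:],s[14:]  2  'ef'
  17  s[14:],s[17:]  1  'e'
  18  s[17:],s[7:]  0  ''
  19  s[7:],s[15:]  1  'f'
  20  s[15:],s[22:]  0  ''
  21  s[22:],s[18:]  1  'g'
  22  s[18:],s[11:]  1  'g'
  23  s[11:],s[5:]  2  'ge'
  24  s[5:],s[21:]  1  'g'
  25  s[21:],s[10:]  2  'gg'

[0, 1, 0, 1, 1, 1, 0, 2, 1, 0, 1, 1, 2, 1, 0, 1, 2, 1, 0, 1, 0, 1, 1, 2, 1, 2]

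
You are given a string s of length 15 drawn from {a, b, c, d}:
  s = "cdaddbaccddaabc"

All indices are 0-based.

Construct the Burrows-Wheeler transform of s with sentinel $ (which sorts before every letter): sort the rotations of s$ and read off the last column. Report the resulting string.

rank  rotation          last
    0  $cdaddbaccddaabc  c
    1  aabc$cdaddbaccdd  d
    2  abc$cdaddbaccdda  a
    3  accddaabc$cdaddb  b
    4  addbaccddaabc$cd  d
    5  baccddaabc$cdadd  d
    6  bc$cdaddbaccddaa  a
    7  c$cdaddbaccddaab  b
    8  ccddaabc$cdaddba  a
    9  cdaddbaccddaabc$  $
   10  cddaabc$cdaddbac  c
   11  daabc$cdaddbaccd  d
   12  daddbaccddaabc$c  c
   13  dbaccddaabc$cdad  d
   14  ddaabc$cdaddbacc  c
   15  ddbaccddaabc$cda  a

cdabddaba$cdcdca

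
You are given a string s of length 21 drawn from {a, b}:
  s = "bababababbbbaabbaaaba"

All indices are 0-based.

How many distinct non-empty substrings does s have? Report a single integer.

rank→(start, suffix):
  0 → (20, 'a')
  1 → (16, 'aaaba')
  2 → (17, 'aaba')
  3 → (12, 'aabbaaaba')
  4 → (18, 'aba')
  5 → (1, 'ababababbbbaabbaaaba')
  6 → (3, 'abababbbbaabbaaaba')
  7 → (5, 'ababbbbaabbaaaba')
  8 → (13, 'abbaaaba')
  9 → (7, 'abbbbaabbaaaba')
  10 → (19, 'ba')
  11 → (15, 'baaaba')
  12 → (11, 'baabbaaaba')
  13 → (0, 'bababababbbbaabbaaaba')
  14 → (2, 'babababbbbaabbaaaba')
  15 → (4, 'bababbbbaabbaaaba')
  16 → (6, 'babbbbaabbaaaba')
  17 → (14, 'bbaaaba')
  18 → (10, 'bbaabbaaaba')
  19 → (9, 'bbbaabbaaaba')
  20 → (8, 'bbbbaabbaaaba')

SA = [20, 16, 17, 12, 18, 1, 3, 5, 13, 7, 19, 15, 11, 0, 2, 4, 6, 14, 10, 9, 8]
[i] adj suffixes → lcp
  [1] 20/16 → 1 ('a')
  [2] 16/17 → 2 ('aa')
  [3] 17/12 → 3 ('aab')
  [4] 12/18 → 1 ('a')
  [5] 18/1 → 3 ('aba')
  [6] 1/3 → 6 ('ababab')
  [7] 3/5 → 4 ('abab')
  [8] 5/13 → 2 ('ab')
  [9] 13/7 → 3 ('abb')
  [10] 7/19 → 0 ('')
  [11] 19/15 → 2 ('ba')
  [12] 15/11 → 3 ('baa')
  [13] 11/0 → 2 ('ba')
  [14] 0/2 → 7 ('bababab')
  [15] 2/4 → 5 ('babab')
  [16] 4/6 → 3 ('bab')
  [17] 6/14 → 1 ('b')
  [18] 14/10 → 4 ('bbaa')
  [19] 10/9 → 2 ('bb')
  [20] 9/8 → 3 ('bbb')

n(n+1)/2 = 21·22/2 = 231
Σ LCP = 0 + 1 + 2 + 3 + 1 + 3 + 6 + 4 + 2 + 3 + 0 + 2 + 3 + 2 + 7 + 5 + 3 + 1 + 4 + 2 + 3 = 57
distinct = 231 − 57 = 174

174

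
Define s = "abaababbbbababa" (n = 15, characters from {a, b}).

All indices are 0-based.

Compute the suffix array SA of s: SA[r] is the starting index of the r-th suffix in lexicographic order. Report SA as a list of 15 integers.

[14, 2, 12, 0, 10, 3, 5, 13, 1, 11, 9, 4, 8, 7, 6]

sorted suffixes:
  #0 SA[0]=14  'a'
  #1 SA[1]=2  'aababbbbababa'
  #2 SA[2]=12  'aba'
  #3 SA[3]=0  'abaababbbbababa'
  #4 SA[4]=10  'ababa'
  #5 SA[5]=3  'ababbbbababa'
  #6 SA[6]=5  'abbbbababa'
  #7 SA[7]=13  'ba'
  #8 SA[8]=1  'baababbbbababa'
  #9 SA[9]=11  'baba'
  #10 SA[10]=9  'bababa'
  #11 SA[11]=4  'babbbbababa'
  #12 SA[12]=8  'bbababa'
  #13 SA[13]=7  'bbbababa'
  #14 SA[14]=6  'bbbbababa'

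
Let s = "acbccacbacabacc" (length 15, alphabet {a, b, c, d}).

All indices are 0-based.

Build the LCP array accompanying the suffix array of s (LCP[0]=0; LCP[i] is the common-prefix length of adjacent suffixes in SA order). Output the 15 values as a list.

sorted suffixes:
  #0 SA[0]=10  'abacc'
  #1 SA[1]=8  'acabacc'
  #2 SA[2]=5  'acbacabacc'
  #3 SA[3]=0  'acbccacbacabacc'
  #4 SA[4]=12  'acc'
  #5 SA[5]=7  'bacabacc'
  #6 SA[6]=11  'bacc'
  #7 SA[7]=2  'bccacbacabacc'
  #8 SA[8]=14  'c'
  #9 SA[9]=9  'cabacc'
  #10 SA[10]=4  'cacbacabacc'
  #11 SA[11]=6  'cbacabacc'
  #12 SA[12]=1  'cbccacbacabacc'
  #13 SA[13]=13  'cc'
  #14 SA[14]=3  'ccacbacabacc'

SA = [10, 8, 5, 0, 12, 7, 11, 2, 14, 9, 4, 6, 1, 13, 3]
[i] adj suffixes → lcp
  [1] 10/8 → 1 ('a')
  [2] 8/5 → 2 ('ac')
  [3] 5/0 → 3 ('acb')
  [4] 0/12 → 2 ('ac')
  [5] 12/7 → 0 ('')
  [6] 7/11 → 3 ('bac')
  [7] 11/2 → 1 ('b')
  [8] 2/14 → 0 ('')
  [9] 14/9 → 1 ('c')
  [10] 9/4 → 2 ('ca')
  [11] 4/6 → 1 ('c')
  [12] 6/1 → 2 ('cb')
  [13] 1/13 → 1 ('c')
  [14] 13/3 → 2 ('cc')

[0, 1, 2, 3, 2, 0, 3, 1, 0, 1, 2, 1, 2, 1, 2]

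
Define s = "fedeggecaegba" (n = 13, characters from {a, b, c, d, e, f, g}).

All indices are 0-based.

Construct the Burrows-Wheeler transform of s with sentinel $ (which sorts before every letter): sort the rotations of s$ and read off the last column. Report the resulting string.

rank  rotation        last
    0  $fedeggecaegba  a
    1  a$fedeggecaegb  b
    2  aegba$fedeggec  c
    3  ba$fedeggecaeg  g
    4  caegba$fedegge  e
    5  deggecaegba$fe  e
    6  ecaegba$fedegg  g
    7  edeggecaegba$f  f
    8  egba$fedeggeca  a
    9  eggecaegba$fed  d
   10  fedeggecaegba$  $
   11  gba$fedeggecae  e
   12  gecaegba$fedeg  g
   13  ggecaegba$fede  e

abcgeegfad$ege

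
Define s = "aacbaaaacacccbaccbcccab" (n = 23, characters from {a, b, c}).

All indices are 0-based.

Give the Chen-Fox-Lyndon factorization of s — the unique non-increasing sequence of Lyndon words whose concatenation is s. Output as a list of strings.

emit factor 1: 'aacb' (i=0, period=4)
emit factor 2: 'aaaacacccbaccbcccab' (i=4, period=19)

["aacb", "aaaacacccbaccbcccab"]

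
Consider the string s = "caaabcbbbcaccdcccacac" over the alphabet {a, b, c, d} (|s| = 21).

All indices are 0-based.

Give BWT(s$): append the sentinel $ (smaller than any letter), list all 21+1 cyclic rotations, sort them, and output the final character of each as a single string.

rank  rotation                last
    0  $caaabcbbbcaccdcccacac  c
    1  aaabcbbbcaccdcccacac$c  c
    2  aabcbbbcaccdcccacac$ca  a
    3  abcbbbcaccdcccacac$caa  a
    4  ac$caaabcbbbcaccdcccac  c
    5  acac$caaabcbbbcaccdccc  c
    6  accdcccacac$caaabcbbbc  c
    7  bbbcaccdcccacac$caaabc  c
    8  bbcaccdcccacac$caaabcb  b
    9  bcaccdcccacac$caaabcbb  b
   10  bcbbbcaccdcccacac$caaa  a
   11  c$caaabcbbbcaccdcccaca  a
   12  caaabcbbbcaccdcccacac$  $
   13  cac$caaabcbbbcaccdccca  a
   14  cacac$caaabcbbbcaccdcc  c
   15  caccdcccacac$caaabcbbb  b
   16  cbbbcaccdcccacac$caaab  b
   17  ccacac$caaabcbbbcaccdc  c
   18  cccacac$caaabcbbbcaccd  d
   19  ccdcccacac$caaabcbbbca  a
   20  cdcccacac$caaabcbbbcac  c
   21  dcccacac$caaabcbbbcacc  c

ccaaccccbbaa$acbbcdacc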